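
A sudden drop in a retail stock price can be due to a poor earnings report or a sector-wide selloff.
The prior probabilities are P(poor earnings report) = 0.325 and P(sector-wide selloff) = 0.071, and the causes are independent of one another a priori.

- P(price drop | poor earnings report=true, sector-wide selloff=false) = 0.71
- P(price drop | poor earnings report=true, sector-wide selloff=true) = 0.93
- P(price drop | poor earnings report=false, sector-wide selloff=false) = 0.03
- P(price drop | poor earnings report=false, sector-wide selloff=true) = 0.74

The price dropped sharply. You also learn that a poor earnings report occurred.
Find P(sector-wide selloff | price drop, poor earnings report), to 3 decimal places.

P(sector-wide selloff | price drop, poor earnings report) ≈ 0.091

Enumerate both values of sector-wide selloff and weight by the priors:
  P(price drop | poor earnings report) = 0.71*0.929 + 0.93*0.071
        = 0.659590 + 0.066030 = 0.725620
Keeping only the sector-wide selloff-present terms gives 0.066030, so
  P(sector-wide selloff | price drop, poor earnings report) = 0.066030 / 0.725620 ≈ 0.091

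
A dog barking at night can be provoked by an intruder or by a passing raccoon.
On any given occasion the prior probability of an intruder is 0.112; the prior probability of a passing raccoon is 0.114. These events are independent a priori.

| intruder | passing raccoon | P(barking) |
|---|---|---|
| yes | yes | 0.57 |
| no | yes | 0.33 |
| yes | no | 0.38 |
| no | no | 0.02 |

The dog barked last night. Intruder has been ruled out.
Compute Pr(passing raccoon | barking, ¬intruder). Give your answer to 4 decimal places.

Pr(passing raccoon | barking, ¬intruder) ≈ 0.6798

Numerator (weight on configurations with passing raccoon): 0.33*0.114 = 0.037620
Denominator P(barking | ¬intruder): 0.02*0.886 + 0.33*0.114 = 0.055340
Posterior = 0.037620 / 0.055340 ≈ 0.6798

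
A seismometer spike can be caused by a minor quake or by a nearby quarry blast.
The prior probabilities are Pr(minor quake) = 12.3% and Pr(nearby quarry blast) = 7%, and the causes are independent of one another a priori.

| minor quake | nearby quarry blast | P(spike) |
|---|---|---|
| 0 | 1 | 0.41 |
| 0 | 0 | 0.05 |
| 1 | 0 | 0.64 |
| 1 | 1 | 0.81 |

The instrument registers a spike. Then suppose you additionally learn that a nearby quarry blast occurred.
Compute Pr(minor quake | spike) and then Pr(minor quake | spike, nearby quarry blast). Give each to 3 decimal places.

P(spike) = 0.05·0.877·0.93 + 0.41·0.877·0.07 + 0.64·0.123·0.93 + 0.81·0.123·0.07 = 0.040781 + 0.025170 + 0.073210 + 0.006974 = 0.146135
Of this, 0.080184 comes from 0.073210 + 0.006974 (the minor quake=true cases).
So P(minor quake | spike) = 0.080184/0.146135 ≈ 0.549.

With the extra evidence:
Numerator (weight on configurations with minor quake): 0.81·0.123 = 0.099630
Normalizer over all consistent configurations: 0.41·0.877 + 0.81·0.123 = 0.459200
P(minor quake | spike, nearby quarry blast) = 0.099630/0.459200 ≈ 0.217
Conditioning on nearby quarry blast lowers the posterior on minor quake: the classic explaining-away effect in a common-effect structure.

Pr(minor quake | spike) ≈ 0.549; Pr(minor quake | spike, nearby quarry blast) ≈ 0.217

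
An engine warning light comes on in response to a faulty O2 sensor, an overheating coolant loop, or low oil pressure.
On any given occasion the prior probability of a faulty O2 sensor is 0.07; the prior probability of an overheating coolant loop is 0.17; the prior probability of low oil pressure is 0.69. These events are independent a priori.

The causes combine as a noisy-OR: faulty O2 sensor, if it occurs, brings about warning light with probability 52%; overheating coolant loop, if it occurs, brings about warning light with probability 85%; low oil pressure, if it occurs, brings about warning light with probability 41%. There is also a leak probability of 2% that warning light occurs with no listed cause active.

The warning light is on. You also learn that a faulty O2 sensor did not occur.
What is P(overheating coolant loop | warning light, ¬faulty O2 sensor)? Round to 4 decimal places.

P(overheating coolant loop | warning light, ¬faulty O2 sensor) ≈ 0.3814

Under noisy-OR, P(warning light | causes) = 1 − (1−0.02)·∏(1−qᵢ) over the active causes.
By total probability over the 4 (overheating coolant loop, low oil pressure) configurations:
  P(warning light | ¬faulty O2 sensor) = 0.02*0.83*0.31 + 0.4218*0.83*0.69 + 0.853*0.17*0.31 + 0.91327*0.17*0.69
        = 0.005146 + 0.241565 + 0.044953 + 0.107127 = 0.398791
Keeping only the overheating coolant loop-present terms gives 0.152080, so
  P(overheating coolant loop | warning light, ¬faulty O2 sensor) = 0.152080 / 0.398791 ≈ 0.3814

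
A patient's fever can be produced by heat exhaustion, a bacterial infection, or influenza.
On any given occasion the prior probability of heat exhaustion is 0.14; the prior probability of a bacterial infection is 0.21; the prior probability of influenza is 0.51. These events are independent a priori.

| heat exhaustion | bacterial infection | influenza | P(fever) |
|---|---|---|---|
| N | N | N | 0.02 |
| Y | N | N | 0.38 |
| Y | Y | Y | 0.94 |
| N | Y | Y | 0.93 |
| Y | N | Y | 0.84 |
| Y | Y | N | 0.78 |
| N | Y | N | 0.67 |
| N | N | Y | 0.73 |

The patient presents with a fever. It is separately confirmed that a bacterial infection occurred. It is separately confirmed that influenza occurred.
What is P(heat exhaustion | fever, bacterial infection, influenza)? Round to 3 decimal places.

P(heat exhaustion | fever, bacterial infection, influenza) ≈ 0.141

For the numerator, keep only heat exhaustion=true terms: 0.94*0.14 = 0.131600
Denominator P(fever | bacterial infection, influenza): 0.93*0.86 + 0.94*0.14 = 0.931400
Posterior = 0.131600 / 0.931400 ≈ 0.141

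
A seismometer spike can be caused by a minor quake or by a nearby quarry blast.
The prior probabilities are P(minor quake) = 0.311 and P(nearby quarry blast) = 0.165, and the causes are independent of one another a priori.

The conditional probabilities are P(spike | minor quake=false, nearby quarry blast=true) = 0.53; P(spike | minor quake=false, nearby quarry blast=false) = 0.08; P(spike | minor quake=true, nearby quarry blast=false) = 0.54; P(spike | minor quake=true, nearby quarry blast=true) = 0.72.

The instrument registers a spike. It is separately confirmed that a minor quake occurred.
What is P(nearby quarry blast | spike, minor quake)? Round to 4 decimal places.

Enumerate both values of nearby quarry blast and weight by the priors:
  P(spike | minor quake) = 0.54×0.835 + 0.72×0.165
        = 0.450900 + 0.118800 = 0.569700
The terms with nearby quarry blast present sum to 0.118800, so
  P(nearby quarry blast | spike, minor quake) = 0.118800 / 0.569700 ≈ 0.2085

P(nearby quarry blast | spike, minor quake) ≈ 0.2085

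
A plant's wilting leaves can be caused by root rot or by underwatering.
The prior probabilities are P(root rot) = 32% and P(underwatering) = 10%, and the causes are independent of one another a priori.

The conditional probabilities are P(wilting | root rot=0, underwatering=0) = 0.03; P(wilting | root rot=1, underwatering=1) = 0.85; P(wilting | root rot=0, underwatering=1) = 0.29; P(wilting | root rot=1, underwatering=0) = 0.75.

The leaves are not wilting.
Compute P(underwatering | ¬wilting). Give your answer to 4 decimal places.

P(underwatering | ¬wilting) ≈ 0.0739

P(¬wilting) = 0.97·0.68·0.9 + 0.71·0.68·0.1 + 0.25·0.32·0.9 + 0.15·0.32·0.1 = 0.593640 + 0.048280 + 0.072000 + 0.004800 = 0.718720
Of this, 0.053080 comes from 0.048280 + 0.004800 (the underwatering=true cases).
So P(underwatering | ¬wilting) = 0.053080/0.718720 ≈ 0.0739.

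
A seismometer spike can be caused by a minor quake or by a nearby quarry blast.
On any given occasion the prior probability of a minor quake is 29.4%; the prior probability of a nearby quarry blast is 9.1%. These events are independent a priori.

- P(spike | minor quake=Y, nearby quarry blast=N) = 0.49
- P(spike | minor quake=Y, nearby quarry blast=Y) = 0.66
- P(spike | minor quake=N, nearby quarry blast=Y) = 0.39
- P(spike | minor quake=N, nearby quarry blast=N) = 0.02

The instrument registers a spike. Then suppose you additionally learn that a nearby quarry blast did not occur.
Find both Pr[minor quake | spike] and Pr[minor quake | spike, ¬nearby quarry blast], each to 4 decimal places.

Pr[minor quake | spike] ≈ 0.7968; Pr[minor quake | spike, ¬nearby quarry blast] ≈ 0.9107

Numerator (weight on configurations with minor quake): 0.130951 + 0.017658 = 0.148609
The normalizing constant is 0.02·0.706·0.909 + 0.39·0.706·0.091 + 0.49·0.294·0.909 + 0.66·0.294·0.091 = 0.186500
P(minor quake | spike) = 0.148609/0.186500 ≈ 0.7968

With the extra evidence:
For the numerator, keep only minor quake=true terms: 0.49*0.294 = 0.144060
Normalizer over all consistent configurations: 0.02*0.706 + 0.49*0.294 = 0.158180
Posterior = 0.144060 / 0.158180 ≈ 0.9107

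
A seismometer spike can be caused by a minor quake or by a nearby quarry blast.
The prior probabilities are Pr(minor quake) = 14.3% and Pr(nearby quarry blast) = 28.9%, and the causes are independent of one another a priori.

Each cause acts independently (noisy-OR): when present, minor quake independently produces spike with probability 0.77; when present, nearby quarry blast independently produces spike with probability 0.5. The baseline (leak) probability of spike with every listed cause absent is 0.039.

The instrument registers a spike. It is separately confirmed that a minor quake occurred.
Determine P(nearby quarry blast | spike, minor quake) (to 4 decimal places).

Under noisy-OR, P(spike | causes) = 1 − (1−0.039)·∏(1−qᵢ) over the active causes.
P(spike | minor quake) = 0.77897·0.711 + 0.889485·0.289 = 0.553848 + 0.257061 = 0.810909
Restricting to configurations with nearby quarry blast present: 0.889485·0.289 = 0.257061.
P(nearby quarry blast | spike, minor quake) = 0.257061 / 0.810909 ≈ 0.3170

P(nearby quarry blast | spike, minor quake) ≈ 0.3170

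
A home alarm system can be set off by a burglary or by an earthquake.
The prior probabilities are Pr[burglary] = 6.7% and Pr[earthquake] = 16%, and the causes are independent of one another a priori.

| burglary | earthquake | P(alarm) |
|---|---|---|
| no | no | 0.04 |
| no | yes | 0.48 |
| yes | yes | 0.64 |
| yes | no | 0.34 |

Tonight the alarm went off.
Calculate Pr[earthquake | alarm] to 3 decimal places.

Pr[earthquake | alarm] ≈ 0.609

Sum P(alarm|·) weighted by the priors over the 4 (burglary, earthquake) configurations:
  P(alarm) = 0.04*0.933*0.84 + 0.48*0.933*0.16 + 0.34*0.067*0.84 + 0.64*0.067*0.16
        = 0.031349 + 0.071654 + 0.019135 + 0.006861 = 0.128999
Keeping only the earthquake-present terms gives 0.078515, so
  P(earthquake | alarm) = 0.078515 / 0.128999 ≈ 0.609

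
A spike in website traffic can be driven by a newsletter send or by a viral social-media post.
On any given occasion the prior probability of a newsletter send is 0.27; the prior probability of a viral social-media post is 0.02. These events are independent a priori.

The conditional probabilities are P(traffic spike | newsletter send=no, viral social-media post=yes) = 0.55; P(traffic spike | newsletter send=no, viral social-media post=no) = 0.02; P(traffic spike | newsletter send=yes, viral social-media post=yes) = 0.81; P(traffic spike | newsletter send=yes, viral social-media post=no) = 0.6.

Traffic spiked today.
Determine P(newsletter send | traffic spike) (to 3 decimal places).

P(traffic spike) = 0.02*0.73*0.98 + 0.55*0.73*0.02 + 0.6*0.27*0.98 + 0.81*0.27*0.02 = 0.014308 + 0.008030 + 0.158760 + 0.004374 = 0.185472
The newsletter send-present share is 0.158760 + 0.004374 = 0.163134.
P(newsletter send | traffic spike) = 0.163134 / 0.185472 ≈ 0.880

P(newsletter send | traffic spike) ≈ 0.880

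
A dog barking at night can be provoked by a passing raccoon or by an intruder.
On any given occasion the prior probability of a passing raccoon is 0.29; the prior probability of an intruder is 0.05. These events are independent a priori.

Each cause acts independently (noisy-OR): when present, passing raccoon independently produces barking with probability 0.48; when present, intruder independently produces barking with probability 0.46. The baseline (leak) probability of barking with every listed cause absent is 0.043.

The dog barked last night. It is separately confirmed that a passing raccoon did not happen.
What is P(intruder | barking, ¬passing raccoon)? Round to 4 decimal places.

Under noisy-OR, P(barking | causes) = 1 − (1−0.043)·∏(1−qᵢ) over the active causes.
By total probability over both values of intruder:
  P(barking | ¬passing raccoon) = 0.043*0.95 + 0.48322*0.05
        = 0.040850 + 0.024161 = 0.065011
Keeping only the intruder-present terms gives 0.024161, so
  P(intruder | barking, ¬passing raccoon) = 0.024161 / 0.065011 ≈ 0.3716

P(intruder | barking, ¬passing raccoon) ≈ 0.3716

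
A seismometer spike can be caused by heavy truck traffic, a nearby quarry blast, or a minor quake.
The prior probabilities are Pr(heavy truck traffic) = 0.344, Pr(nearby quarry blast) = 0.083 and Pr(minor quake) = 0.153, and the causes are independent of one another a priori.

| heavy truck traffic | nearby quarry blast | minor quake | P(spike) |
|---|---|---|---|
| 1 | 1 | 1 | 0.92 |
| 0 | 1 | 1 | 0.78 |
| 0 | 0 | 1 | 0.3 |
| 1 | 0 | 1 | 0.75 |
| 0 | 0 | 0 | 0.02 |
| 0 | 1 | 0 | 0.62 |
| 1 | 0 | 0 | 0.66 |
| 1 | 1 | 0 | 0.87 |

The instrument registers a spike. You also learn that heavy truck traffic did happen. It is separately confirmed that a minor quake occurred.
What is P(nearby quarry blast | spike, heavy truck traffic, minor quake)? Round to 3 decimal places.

P(nearby quarry blast | spike, heavy truck traffic, minor quake) ≈ 0.100

P(spike | heavy truck traffic, minor quake) = 0.75×0.917 + 0.92×0.083 = 0.687750 + 0.076360 = 0.764110
Restricting to configurations with nearby quarry blast present: 0.92×0.083 = 0.076360.
P(nearby quarry blast | spike, heavy truck traffic, minor quake) = 0.076360 / 0.764110 ≈ 0.100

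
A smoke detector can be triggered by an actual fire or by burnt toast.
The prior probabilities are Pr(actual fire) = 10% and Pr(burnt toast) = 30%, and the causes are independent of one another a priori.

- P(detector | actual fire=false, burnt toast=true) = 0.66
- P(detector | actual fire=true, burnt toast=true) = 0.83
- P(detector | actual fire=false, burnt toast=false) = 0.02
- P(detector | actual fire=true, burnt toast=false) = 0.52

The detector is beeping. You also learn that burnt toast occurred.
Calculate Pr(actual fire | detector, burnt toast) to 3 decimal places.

Weight on actual fire=true, given the evidence: 0.83·0.1 = 0.083000
Denominator P(detector | burnt toast): 0.66·0.9 + 0.83·0.1 = 0.677000
Posterior = 0.083000 / 0.677000 ≈ 0.123

Pr(actual fire | detector, burnt toast) ≈ 0.123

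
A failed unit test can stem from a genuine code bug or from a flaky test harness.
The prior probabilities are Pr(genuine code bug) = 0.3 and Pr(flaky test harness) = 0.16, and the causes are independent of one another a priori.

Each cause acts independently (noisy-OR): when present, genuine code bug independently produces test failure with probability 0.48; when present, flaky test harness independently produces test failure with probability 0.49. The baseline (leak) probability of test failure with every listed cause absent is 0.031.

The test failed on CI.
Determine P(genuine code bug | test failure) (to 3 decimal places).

P(genuine code bug | test failure) ≈ 0.682

Under noisy-OR, P(test failure | causes) = 1 − (1−0.031)·∏(1−qᵢ) over the active causes.
Weight on genuine code bug=true, given the evidence: 0.125022 + 0.035665 = 0.160687
Normalizer over all consistent configurations: 0.031×0.7×0.84 + 0.50581×0.7×0.16 + 0.49612×0.3×0.84 + 0.743021×0.3×0.16 = 0.235566
P(genuine code bug | test failure) = 0.160687/0.235566 ≈ 0.682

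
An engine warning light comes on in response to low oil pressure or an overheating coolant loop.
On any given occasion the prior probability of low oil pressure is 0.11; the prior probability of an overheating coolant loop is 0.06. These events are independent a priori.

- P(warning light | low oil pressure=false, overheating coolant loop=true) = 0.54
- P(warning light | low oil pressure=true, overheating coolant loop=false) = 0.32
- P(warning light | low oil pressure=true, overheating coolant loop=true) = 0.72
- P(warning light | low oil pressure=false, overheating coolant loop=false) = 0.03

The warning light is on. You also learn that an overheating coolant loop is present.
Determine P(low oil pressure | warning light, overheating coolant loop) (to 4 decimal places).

P(low oil pressure | warning light, overheating coolant loop) ≈ 0.1415

By total probability over both values of low oil pressure:
  P(warning light | overheating coolant loop) = 0.54×0.89 + 0.72×0.11
        = 0.480600 + 0.079200 = 0.559800
Configurations with low oil pressure contribute 0.079200, so
  P(low oil pressure | warning light, overheating coolant loop) = 0.079200 / 0.559800 ≈ 0.1415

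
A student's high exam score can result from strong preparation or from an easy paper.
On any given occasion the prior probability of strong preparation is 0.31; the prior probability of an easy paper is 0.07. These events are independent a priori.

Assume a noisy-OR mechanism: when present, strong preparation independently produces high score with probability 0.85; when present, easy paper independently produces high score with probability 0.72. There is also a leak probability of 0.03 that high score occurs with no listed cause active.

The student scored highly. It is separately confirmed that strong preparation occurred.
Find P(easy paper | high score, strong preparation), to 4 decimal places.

Under noisy-OR, P(high score | causes) = 1 − (1−0.03)·∏(1−qᵢ) over the active causes.
P(high score | strong preparation) = 0.8545×0.93 + 0.95926×0.07 = 0.794685 + 0.067148 = 0.861833
Of this, 0.067148 comes from 0.95926×0.07 (the easy paper=true cases).
P(easy paper | high score, strong preparation) = 0.067148 / 0.861833 ≈ 0.0779

P(easy paper | high score, strong preparation) ≈ 0.0779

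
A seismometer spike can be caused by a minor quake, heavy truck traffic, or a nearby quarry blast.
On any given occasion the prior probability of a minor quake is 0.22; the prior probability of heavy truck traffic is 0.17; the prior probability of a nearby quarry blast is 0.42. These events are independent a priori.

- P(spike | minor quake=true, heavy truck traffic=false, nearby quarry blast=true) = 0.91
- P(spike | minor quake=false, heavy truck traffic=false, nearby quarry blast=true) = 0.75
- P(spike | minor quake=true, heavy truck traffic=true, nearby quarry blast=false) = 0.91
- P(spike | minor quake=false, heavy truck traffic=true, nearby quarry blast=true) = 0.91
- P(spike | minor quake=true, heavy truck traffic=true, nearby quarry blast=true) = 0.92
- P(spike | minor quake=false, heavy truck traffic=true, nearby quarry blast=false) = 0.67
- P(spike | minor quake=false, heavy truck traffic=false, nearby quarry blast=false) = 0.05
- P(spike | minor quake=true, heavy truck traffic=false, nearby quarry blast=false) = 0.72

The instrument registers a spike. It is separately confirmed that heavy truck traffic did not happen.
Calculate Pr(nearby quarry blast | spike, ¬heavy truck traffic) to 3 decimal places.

P(spike | ¬heavy truck traffic) = 0.05×0.78×0.58 + 0.75×0.78×0.42 + 0.72×0.22×0.58 + 0.91×0.22×0.42 = 0.022620 + 0.245700 + 0.091872 + 0.084084 = 0.444276
The nearby quarry blast-present share is 0.245700 + 0.084084 = 0.329784.
Hence the posterior is 0.329784/0.444276 ≈ 0.742.

Pr(nearby quarry blast | spike, ¬heavy truck traffic) ≈ 0.742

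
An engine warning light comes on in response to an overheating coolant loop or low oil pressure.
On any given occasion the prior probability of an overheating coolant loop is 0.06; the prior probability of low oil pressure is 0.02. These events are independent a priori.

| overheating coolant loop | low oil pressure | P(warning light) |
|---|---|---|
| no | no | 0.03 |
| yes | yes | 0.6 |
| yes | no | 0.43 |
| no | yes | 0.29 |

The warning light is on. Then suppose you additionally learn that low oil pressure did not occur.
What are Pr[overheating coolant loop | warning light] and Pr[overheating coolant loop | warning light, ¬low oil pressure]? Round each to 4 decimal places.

Pr[overheating coolant loop | warning light] ≈ 0.4401; Pr[overheating coolant loop | warning light, ¬low oil pressure] ≈ 0.4778

Weight on overheating coolant loop=true, given the evidence: 0.025284 + 0.000720 = 0.026004
Normalizer over all consistent configurations: 0.03·0.94·0.98 + 0.29·0.94·0.02 + 0.43·0.06·0.98 + 0.6·0.06·0.02 = 0.059092
P(overheating coolant loop | warning light) = 0.026004/0.059092 ≈ 0.4401

Now also conditioning on low oil pressure≠true:
Sum P(warning light|·) weighted by the priors over both values of overheating coolant loop:
  P(warning light | ¬low oil pressure) = 0.03×0.94 + 0.43×0.06
        = 0.028200 + 0.025800 = 0.054000
The terms with overheating coolant loop present sum to 0.025800, so
  P(overheating coolant loop | warning light, ¬low oil pressure) = 0.025800 / 0.054000 ≈ 0.4778
With low oil pressure excluded, overheating coolant loop must carry more of the explanatory weight for the warning light.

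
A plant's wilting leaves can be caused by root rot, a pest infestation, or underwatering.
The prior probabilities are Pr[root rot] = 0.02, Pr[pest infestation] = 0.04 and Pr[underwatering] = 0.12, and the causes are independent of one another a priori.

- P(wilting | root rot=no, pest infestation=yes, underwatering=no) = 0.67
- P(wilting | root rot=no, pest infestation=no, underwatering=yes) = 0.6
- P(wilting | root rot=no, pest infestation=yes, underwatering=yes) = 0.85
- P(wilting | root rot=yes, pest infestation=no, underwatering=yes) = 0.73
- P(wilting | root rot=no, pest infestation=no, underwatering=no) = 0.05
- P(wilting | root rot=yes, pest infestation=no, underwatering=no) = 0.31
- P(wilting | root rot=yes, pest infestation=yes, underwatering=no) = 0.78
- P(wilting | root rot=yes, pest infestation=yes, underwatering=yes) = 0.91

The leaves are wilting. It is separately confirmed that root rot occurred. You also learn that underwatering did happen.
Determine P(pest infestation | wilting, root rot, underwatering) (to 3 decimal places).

Enumerate both values of pest infestation and weight by the priors:
  P(wilting | root rot, underwatering) = 0.73×0.96 + 0.91×0.04
        = 0.700800 + 0.036400 = 0.737200
Keeping only the pest infestation-present terms gives 0.036400, so
  P(pest infestation | wilting, root rot, underwatering) = 0.036400 / 0.737200 ≈ 0.049

P(pest infestation | wilting, root rot, underwatering) ≈ 0.049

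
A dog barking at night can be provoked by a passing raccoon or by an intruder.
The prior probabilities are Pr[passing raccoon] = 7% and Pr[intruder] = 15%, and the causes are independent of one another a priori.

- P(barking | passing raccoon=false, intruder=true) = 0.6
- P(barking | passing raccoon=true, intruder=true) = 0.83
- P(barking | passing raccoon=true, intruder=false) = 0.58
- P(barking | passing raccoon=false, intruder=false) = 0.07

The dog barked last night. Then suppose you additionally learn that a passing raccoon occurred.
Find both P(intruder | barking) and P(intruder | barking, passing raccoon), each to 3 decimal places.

P(intruder | barking) ≈ 0.507; P(intruder | barking, passing raccoon) ≈ 0.202

For the numerator, keep only intruder=true terms: 0.083700 + 0.008715 = 0.092415
The normalizing constant is 0.07×0.93×0.85 + 0.6×0.93×0.15 + 0.58×0.07×0.85 + 0.83×0.07×0.15 = 0.182260
P(intruder | barking) = 0.092415/0.182260 ≈ 0.507

With the extra evidence:
By total probability over both values of intruder:
  P(barking | passing raccoon) = 0.58×0.85 + 0.83×0.15
        = 0.493000 + 0.124500 = 0.617500
The terms with intruder present sum to 0.124500, so
  P(intruder | barking, passing raccoon) = 0.124500 / 0.617500 ≈ 0.202
— passing raccoon explains away the evidence for intruder.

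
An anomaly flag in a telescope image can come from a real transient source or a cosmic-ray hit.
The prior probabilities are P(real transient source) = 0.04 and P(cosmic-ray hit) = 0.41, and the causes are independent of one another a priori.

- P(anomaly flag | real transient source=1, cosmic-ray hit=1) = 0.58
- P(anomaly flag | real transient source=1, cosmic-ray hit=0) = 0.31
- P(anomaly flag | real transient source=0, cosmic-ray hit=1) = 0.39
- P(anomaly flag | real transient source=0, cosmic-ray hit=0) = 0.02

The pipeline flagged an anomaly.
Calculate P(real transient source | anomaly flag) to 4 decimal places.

P(real transient source | anomaly flag) ≈ 0.0926

For the numerator, keep only real transient source=true terms: 0.007316 + 0.009512 = 0.016828
The normalizing constant is 0.02*0.96*0.59 + 0.39*0.96*0.41 + 0.31*0.04*0.59 + 0.58*0.04*0.41 = 0.181660
Posterior = 0.016828 / 0.181660 ≈ 0.0926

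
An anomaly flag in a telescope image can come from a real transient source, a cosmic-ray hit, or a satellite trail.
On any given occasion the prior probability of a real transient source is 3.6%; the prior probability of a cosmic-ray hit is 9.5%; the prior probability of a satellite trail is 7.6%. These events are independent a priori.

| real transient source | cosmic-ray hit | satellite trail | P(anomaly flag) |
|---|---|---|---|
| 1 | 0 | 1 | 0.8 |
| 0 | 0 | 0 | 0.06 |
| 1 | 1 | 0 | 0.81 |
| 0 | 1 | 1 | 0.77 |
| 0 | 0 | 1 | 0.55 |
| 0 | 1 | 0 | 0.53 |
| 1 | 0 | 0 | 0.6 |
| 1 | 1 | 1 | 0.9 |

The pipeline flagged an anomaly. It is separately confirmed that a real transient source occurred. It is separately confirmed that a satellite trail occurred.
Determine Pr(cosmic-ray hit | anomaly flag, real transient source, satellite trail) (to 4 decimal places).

Numerator (weight on configurations with cosmic-ray hit): 0.9*0.095 = 0.085500
The normalizing constant is 0.8*0.905 + 0.9*0.095 = 0.809500
Posterior = 0.085500 / 0.809500 ≈ 0.1056

Pr(cosmic-ray hit | anomaly flag, real transient source, satellite trail) ≈ 0.1056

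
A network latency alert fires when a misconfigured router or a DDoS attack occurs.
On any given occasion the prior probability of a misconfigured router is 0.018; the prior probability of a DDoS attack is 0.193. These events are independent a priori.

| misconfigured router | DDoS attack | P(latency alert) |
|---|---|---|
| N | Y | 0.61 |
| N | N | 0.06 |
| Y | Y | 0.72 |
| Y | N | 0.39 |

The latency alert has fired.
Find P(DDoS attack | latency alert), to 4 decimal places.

P(DDoS attack | latency alert) ≈ 0.6894

For the numerator, keep only DDoS attack=true terms: 0.115611 + 0.002501 = 0.118112
The normalizing constant is 0.06*0.982*0.807 + 0.61*0.982*0.193 + 0.39*0.018*0.807 + 0.72*0.018*0.193 = 0.171325
P(DDoS attack | latency alert) = 0.118112/0.171325 ≈ 0.6894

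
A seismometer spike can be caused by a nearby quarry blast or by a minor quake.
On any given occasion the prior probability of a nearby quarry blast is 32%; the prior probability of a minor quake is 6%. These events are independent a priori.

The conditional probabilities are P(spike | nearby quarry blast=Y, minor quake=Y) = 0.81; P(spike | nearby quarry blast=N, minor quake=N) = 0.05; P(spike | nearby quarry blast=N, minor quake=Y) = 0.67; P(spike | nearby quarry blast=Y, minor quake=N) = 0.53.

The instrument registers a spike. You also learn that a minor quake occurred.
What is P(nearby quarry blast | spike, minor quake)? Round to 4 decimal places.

By total probability over both values of nearby quarry blast:
  P(spike | minor quake) = 0.67×0.68 + 0.81×0.32
        = 0.455600 + 0.259200 = 0.714800
Keeping only the nearby quarry blast-present terms gives 0.259200, so
  P(nearby quarry blast | spike, minor quake) = 0.259200 / 0.714800 ≈ 0.3626

P(nearby quarry blast | spike, minor quake) ≈ 0.3626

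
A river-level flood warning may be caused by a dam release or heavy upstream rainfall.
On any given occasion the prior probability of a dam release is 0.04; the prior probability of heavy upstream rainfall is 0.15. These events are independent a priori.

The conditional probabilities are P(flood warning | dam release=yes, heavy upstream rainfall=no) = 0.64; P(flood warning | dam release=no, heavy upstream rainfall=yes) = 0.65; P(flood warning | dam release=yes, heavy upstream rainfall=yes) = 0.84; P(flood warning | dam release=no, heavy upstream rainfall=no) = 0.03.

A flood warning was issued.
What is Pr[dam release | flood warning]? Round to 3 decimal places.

Pr[dam release | flood warning] ≈ 0.185

Sum P(flood warning|·) weighted by the priors over the 4 (dam release, heavy upstream rainfall) configurations:
  P(flood warning) = 0.03*0.96*0.85 + 0.65*0.96*0.15 + 0.64*0.04*0.85 + 0.84*0.04*0.15
        = 0.024480 + 0.093600 + 0.021760 + 0.005040 = 0.144880
Configurations with dam release contribute 0.026800, so
  P(dam release | flood warning) = 0.026800 / 0.144880 ≈ 0.185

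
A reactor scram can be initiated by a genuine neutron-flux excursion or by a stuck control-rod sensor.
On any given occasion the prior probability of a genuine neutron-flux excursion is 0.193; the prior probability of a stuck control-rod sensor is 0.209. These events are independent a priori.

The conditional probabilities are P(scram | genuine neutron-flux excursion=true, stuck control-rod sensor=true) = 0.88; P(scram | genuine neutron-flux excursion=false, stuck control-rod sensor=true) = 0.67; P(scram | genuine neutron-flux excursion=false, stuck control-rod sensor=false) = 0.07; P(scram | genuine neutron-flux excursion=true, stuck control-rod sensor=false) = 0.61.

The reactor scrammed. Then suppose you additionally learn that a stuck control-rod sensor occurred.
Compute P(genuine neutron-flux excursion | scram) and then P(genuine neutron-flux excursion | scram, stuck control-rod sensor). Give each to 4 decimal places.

Numerator (weight on configurations with genuine neutron-flux excursion): 0.093124 + 0.035497 = 0.128621
Denominator P(scram): 0.07·0.807·0.791 + 0.67·0.807·0.209 + 0.61·0.193·0.791 + 0.88·0.193·0.209 = 0.286309
P(genuine neutron-flux excursion | scram) = 0.128621/0.286309 ≈ 0.4492

Now condition on the additional information:
P(scram | stuck control-rod sensor) = 0.67·0.807 + 0.88·0.193 = 0.540690 + 0.169840 = 0.710530
Of this, 0.169840 comes from 0.88·0.193 (the genuine neutron-flux excursion=true cases).
Hence the posterior is 0.169840/0.710530 ≈ 0.2390.
This is intercausal reasoning (explaining away): once stuck control-rod sensor accounts for the scram, genuine neutron-flux excursion becomes less likely.

P(genuine neutron-flux excursion | scram) ≈ 0.4492; P(genuine neutron-flux excursion | scram, stuck control-rod sensor) ≈ 0.2390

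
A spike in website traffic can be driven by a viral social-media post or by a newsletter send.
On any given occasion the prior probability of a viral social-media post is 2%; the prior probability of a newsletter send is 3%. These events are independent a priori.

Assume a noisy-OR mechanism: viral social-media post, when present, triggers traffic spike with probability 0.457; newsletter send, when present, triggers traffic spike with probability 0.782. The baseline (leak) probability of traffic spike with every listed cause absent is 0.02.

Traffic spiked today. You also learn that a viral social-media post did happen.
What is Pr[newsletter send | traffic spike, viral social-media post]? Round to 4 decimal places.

Under noisy-OR, P(traffic spike | causes) = 1 − (1−0.02)·∏(1−qᵢ) over the active causes.
P(traffic spike | viral social-media post) = 0.46786×0.97 + 0.883993×0.03 = 0.453824 + 0.026520 = 0.480344
Of this, 0.026520 comes from 0.883993×0.03 (the newsletter send=true cases).
So P(newsletter send | traffic spike, viral social-media post) = 0.026520/0.480344 ≈ 0.0552.

Pr[newsletter send | traffic spike, viral social-media post] ≈ 0.0552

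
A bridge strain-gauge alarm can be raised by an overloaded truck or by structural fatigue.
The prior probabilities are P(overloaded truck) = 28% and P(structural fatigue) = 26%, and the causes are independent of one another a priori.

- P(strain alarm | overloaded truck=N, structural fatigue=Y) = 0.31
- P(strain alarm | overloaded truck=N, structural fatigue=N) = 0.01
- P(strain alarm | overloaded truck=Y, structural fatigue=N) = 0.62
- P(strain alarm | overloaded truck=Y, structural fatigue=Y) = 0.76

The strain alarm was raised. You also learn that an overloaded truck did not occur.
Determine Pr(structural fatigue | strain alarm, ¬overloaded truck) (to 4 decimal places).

Pr(structural fatigue | strain alarm, ¬overloaded truck) ≈ 0.9159

P(strain alarm | ¬overloaded truck) = 0.01·0.74 + 0.31·0.26 = 0.007400 + 0.080600 = 0.088000
The structural fatigue-present share is 0.31·0.26 = 0.080600.
P(structural fatigue | strain alarm, ¬overloaded truck) = 0.080600 / 0.088000 ≈ 0.9159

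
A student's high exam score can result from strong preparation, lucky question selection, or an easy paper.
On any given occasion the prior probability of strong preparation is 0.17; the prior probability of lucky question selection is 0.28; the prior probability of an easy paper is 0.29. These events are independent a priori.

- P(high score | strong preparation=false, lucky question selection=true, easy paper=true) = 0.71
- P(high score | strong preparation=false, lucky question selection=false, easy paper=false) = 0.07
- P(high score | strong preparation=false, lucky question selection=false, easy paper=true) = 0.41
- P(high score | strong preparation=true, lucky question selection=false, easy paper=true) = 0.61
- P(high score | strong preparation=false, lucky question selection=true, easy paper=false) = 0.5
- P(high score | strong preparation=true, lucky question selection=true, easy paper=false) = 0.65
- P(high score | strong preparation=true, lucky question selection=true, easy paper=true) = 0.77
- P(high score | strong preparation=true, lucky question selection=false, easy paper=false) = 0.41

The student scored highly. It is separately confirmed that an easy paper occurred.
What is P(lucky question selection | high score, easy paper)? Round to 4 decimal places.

P(high score | easy paper) = 0.41*0.83*0.72 + 0.71*0.83*0.28 + 0.61*0.17*0.72 + 0.77*0.17*0.28 = 0.245016 + 0.165004 + 0.074664 + 0.036652 = 0.521336
Of this, 0.201656 comes from 0.165004 + 0.036652 (the lucky question selection=true cases).
So P(lucky question selection | high score, easy paper) = 0.201656/0.521336 ≈ 0.3868.

P(lucky question selection | high score, easy paper) ≈ 0.3868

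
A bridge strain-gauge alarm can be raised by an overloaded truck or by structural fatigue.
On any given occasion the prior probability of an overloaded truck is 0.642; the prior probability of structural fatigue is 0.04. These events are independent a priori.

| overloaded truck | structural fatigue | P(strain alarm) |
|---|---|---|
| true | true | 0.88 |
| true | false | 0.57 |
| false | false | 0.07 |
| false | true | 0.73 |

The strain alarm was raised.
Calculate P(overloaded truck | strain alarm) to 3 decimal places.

Weight on overloaded truck=true, given the evidence: 0.351302 + 0.022598 = 0.373900
Normalizer over all consistent configurations: 0.07*0.358*0.96 + 0.73*0.358*0.04 + 0.57*0.642*0.96 + 0.88*0.642*0.04 = 0.408412
P(overloaded truck | strain alarm) = 0.373900/0.408412 ≈ 0.915

P(overloaded truck | strain alarm) ≈ 0.915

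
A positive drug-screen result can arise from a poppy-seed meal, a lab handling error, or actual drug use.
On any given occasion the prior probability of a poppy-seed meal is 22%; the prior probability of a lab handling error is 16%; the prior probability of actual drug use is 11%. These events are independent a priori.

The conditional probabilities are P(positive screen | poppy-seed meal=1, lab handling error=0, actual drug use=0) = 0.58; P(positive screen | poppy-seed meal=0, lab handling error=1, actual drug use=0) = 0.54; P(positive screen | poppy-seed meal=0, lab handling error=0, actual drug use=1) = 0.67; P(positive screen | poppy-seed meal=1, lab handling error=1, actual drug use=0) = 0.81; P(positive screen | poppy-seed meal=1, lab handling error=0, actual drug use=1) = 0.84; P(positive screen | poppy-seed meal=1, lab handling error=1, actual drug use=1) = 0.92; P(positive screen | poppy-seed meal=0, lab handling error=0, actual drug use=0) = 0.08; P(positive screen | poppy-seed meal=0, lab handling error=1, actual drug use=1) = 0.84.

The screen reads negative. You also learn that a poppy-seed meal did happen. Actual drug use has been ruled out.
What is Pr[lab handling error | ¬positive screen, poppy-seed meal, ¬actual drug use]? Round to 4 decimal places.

Weight on lab handling error=true, given the evidence: 0.19·0.16 = 0.030400
Denominator P(¬positive screen | poppy-seed meal, ¬actual drug use): 0.42·0.84 + 0.19·0.16 = 0.383200
Posterior = 0.030400 / 0.383200 ≈ 0.0793

Pr[lab handling error | ¬positive screen, poppy-seed meal, ¬actual drug use] ≈ 0.0793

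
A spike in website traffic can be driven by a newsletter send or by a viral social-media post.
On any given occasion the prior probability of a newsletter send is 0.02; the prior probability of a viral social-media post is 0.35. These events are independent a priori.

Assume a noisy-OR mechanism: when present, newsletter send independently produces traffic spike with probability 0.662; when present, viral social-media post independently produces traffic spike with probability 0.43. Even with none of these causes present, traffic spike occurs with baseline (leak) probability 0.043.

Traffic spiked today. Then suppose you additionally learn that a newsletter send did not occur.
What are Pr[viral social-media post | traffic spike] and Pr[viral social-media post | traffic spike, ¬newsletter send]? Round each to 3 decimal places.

Pr[viral social-media post | traffic spike] ≈ 0.817; Pr[viral social-media post | traffic spike, ¬newsletter send] ≈ 0.851

Under noisy-OR, P(traffic spike | causes) = 1 − (1−0.043)·∏(1−qᵢ) over the active causes.
P(traffic spike) = 0.043*0.98*0.65 + 0.45451*0.98*0.35 + 0.676534*0.02*0.65 + 0.815624*0.02*0.35 = 0.027391 + 0.155897 + 0.008795 + 0.005709 = 0.197792
The viral social-media post-present share is 0.155897 + 0.005709 = 0.161606.
P(viral social-media post | traffic spike) = 0.161606 / 0.197792 ≈ 0.817

Now also conditioning on newsletter send≠true:
P(traffic spike | ¬newsletter send) = 0.043·0.65 + 0.45451·0.35 = 0.027950 + 0.159079 = 0.187029
Of this, 0.159079 comes from 0.45451·0.35 (the viral social-media post=true cases).
P(viral social-media post | traffic spike, ¬newsletter send) = 0.159079 / 0.187029 ≈ 0.851
With newsletter send excluded, viral social-media post must carry more of the explanatory weight for the traffic spike.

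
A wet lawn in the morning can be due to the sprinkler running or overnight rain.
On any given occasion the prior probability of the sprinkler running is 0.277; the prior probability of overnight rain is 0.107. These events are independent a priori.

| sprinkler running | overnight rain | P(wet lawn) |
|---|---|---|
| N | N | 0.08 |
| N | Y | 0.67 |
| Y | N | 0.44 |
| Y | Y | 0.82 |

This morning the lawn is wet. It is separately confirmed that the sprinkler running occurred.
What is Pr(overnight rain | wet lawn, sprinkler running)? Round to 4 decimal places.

Enumerate both values of overnight rain and weight by the priors:
  P(wet lawn | sprinkler running) = 0.44*0.893 + 0.82*0.107
        = 0.392920 + 0.087740 = 0.480660
The terms with overnight rain present sum to 0.087740, so
  P(overnight rain | wet lawn, sprinkler running) = 0.087740 / 0.480660 ≈ 0.1825

Pr(overnight rain | wet lawn, sprinkler running) ≈ 0.1825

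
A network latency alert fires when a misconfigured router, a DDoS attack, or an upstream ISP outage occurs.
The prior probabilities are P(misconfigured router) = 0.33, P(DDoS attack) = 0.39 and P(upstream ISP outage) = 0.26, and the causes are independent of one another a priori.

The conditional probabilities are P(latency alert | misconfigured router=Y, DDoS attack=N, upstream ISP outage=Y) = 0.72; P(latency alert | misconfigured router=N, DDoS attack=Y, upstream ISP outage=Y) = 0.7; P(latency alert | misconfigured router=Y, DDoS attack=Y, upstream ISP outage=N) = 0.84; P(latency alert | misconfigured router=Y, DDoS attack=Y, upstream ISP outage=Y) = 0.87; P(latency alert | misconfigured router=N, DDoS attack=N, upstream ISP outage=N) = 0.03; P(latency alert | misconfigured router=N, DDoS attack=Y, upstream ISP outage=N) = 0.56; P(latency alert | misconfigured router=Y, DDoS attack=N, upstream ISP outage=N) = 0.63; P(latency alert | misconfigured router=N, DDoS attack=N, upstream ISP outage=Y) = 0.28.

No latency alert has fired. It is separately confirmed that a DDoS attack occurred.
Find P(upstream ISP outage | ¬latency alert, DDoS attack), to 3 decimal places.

P(upstream ISP outage | ¬latency alert, DDoS attack) ≈ 0.198

Numerator (weight on configurations with upstream ISP outage): 0.052260 + 0.011154 = 0.063414
Normalizer over all consistent configurations: 0.44·0.67·0.74 + 0.3·0.67·0.26 + 0.16·0.33·0.74 + 0.13·0.33·0.26 = 0.320638
P(upstream ISP outage | ¬latency alert, DDoS attack) = 0.063414/0.320638 ≈ 0.198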